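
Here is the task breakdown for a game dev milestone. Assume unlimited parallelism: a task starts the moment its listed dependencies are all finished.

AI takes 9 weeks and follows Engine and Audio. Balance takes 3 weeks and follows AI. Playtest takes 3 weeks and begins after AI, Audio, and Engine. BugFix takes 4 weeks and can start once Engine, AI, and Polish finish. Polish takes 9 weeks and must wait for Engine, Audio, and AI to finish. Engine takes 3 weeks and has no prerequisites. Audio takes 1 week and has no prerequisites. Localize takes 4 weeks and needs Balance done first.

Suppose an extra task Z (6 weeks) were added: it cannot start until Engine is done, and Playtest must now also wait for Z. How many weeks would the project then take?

Originally the project takes 25 weeks.
With Z inserted, Playtest now waits for max(AI, Audio, Engine, Z).
New critical path: Engine→AI→Polish→BugFix = 3+9+9+4 = 25 ⇒ 25 weeks.

25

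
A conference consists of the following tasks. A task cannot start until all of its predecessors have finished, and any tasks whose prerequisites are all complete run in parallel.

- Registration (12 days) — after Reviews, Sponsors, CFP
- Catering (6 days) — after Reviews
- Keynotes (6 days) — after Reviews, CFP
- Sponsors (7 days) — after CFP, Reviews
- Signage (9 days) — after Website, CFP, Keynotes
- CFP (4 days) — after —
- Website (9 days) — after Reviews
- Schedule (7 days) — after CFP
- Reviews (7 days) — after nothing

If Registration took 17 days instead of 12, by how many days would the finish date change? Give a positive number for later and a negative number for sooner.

Critical path before the change: Reviews→Sponsors→Registration = 7+7+12 = 26 giving 26 days.
Since Registration is critical, the +5 change carries straight to that chain (now 31 days).
The critical path is still Reviews→Sponsors→Registration; finish is now 31 days.
Change in finish: 31 − 26 = +5 days.

5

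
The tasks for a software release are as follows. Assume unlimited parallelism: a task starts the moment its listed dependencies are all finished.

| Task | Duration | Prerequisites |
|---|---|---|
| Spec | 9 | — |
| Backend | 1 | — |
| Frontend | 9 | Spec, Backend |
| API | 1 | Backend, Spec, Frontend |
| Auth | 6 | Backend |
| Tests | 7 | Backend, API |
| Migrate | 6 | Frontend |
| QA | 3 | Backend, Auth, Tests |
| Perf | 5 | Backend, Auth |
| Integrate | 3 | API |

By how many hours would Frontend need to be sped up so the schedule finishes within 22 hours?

Current finish: 29 hours; target: 22.
Frontend is on every critical path, so each hour cut from Frontend cuts the finish by one (this holds down to a finish of 21).
Need 29 − 22 = 7 hours off Frontend → Frontend becomes 2 hours, finish becomes 22.

7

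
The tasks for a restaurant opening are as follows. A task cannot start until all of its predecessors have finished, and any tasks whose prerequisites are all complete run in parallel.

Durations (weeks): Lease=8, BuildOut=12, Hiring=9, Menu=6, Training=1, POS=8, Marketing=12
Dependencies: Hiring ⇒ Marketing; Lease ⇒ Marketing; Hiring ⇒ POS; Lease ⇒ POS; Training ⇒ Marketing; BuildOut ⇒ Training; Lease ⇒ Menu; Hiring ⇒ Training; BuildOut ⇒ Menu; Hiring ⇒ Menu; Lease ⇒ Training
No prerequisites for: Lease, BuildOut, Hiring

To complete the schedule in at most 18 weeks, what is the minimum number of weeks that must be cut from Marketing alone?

7

Current finish: 25 weeks; target: 18.
Marketing is on every critical path, so each week cut from Marketing cuts the finish by one (this holds down to a finish of 18).
Need 25 − 18 = 7 weeks off Marketing → Marketing becomes 5 weeks, finish becomes 18.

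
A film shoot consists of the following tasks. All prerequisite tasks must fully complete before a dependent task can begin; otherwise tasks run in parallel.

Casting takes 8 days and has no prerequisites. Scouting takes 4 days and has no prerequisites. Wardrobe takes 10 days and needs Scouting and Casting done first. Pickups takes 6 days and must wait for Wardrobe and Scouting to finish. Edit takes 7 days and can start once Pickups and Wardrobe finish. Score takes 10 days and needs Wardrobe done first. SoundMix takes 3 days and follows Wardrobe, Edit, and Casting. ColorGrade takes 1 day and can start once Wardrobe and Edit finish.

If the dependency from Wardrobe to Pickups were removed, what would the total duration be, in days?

Original critical path: Casting→Wardrobe→Pickups→Edit→SoundMix = 8+10+6+7+3 = 34 ⇒ 34 days.
Without Wardrobe→Pickups, Pickups's earliest start moves from 18 to 4.
The longest chain is now Casting→Wardrobe→Edit→SoundMix = 8+10+7+3 = 28, so the plan takes 28 days.

28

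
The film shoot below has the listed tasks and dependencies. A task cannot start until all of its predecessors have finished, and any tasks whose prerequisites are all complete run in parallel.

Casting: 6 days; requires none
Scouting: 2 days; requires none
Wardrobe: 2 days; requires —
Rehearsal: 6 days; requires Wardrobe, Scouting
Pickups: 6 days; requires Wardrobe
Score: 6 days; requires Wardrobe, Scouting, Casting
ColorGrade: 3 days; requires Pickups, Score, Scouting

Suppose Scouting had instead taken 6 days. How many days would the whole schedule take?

As given, the longest chain is Casting→Score→ColorGrade = 6+6+3 = 15, so the finish is 15 days.
Scouting is off the critical path — its longest chain is 11 days, giving 4 of slack.
That remains the longest chain; total 15 days.

15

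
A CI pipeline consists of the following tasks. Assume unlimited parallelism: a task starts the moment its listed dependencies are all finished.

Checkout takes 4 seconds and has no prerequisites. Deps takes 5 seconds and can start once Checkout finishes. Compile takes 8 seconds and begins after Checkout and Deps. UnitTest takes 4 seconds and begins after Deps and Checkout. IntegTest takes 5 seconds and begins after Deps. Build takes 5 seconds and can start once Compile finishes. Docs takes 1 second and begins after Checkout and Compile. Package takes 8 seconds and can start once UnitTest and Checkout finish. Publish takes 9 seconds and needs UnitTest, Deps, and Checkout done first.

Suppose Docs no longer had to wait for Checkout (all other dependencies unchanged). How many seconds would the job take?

With the dependency in place, Checkout→Deps→Compile→Build = 4+5+8+5 = 22 sets the finish at 22 seconds.
Dropping Checkout→Docs doesn't change Docs's earliest start (17); another predecessor still binds.
After: Checkout→Deps→Compile→Build = 4+5+8+5 = 22 → 22 seconds.

22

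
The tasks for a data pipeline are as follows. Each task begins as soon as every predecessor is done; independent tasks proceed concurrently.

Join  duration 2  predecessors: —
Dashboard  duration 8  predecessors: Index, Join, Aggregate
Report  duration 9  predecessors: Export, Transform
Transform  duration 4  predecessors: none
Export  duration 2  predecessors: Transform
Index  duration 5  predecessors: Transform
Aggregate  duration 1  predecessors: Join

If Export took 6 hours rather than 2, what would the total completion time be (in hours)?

19

As given, the longest chain is Transform→Index→Dashboard = 4+5+8 = 17, so the finish is 17 hours.
Export has 2 hours of float (longest path through it is 15).
The binding chain switches to Transform→Export→Report = 4+6+9 = 19; finish 19 hours.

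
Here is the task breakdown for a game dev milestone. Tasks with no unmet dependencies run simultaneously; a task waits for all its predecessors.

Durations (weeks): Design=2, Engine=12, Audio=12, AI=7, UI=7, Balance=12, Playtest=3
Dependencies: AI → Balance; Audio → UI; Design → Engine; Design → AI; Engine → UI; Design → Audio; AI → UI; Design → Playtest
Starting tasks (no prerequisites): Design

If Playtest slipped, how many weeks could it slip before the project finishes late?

16

Design→Engine→UI = 2+12+7 = 21 sets the makespan at 21 weeks.
The longest chain containing Playtest totals 5 weeks.
Slack of Playtest = 18 − 2 = 16 weeks.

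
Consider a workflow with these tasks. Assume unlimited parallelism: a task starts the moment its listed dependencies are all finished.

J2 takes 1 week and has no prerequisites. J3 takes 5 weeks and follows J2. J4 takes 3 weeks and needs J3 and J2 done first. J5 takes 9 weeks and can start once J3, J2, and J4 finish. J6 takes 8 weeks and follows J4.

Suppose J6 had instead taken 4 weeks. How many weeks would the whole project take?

18

Critical path before the change: J2→J3→J4→J5 = 1+5+3+9 = 18 giving 18 weeks.
J6 has 1 week of float (longest path through it is 17).
The critical path is still J2→J3→J4→J5; finish is now 18 weeks.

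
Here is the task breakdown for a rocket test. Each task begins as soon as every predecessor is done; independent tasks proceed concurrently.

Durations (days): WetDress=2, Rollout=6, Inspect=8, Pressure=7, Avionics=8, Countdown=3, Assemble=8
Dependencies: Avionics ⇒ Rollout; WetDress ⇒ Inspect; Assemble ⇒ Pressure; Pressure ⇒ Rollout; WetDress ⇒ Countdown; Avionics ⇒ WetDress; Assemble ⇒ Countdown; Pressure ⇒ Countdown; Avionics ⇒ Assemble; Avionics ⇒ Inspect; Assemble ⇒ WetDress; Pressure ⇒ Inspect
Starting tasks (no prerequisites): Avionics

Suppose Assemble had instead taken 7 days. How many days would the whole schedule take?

30

As given, the longest chain is Avionics→Assemble→Pressure→Inspect = 8+8+7+8 = 31, so the finish is 31 days.
Assemble lies on that path, so at 7 days the path becomes 30 days.
That remains the longest chain; total 30 days.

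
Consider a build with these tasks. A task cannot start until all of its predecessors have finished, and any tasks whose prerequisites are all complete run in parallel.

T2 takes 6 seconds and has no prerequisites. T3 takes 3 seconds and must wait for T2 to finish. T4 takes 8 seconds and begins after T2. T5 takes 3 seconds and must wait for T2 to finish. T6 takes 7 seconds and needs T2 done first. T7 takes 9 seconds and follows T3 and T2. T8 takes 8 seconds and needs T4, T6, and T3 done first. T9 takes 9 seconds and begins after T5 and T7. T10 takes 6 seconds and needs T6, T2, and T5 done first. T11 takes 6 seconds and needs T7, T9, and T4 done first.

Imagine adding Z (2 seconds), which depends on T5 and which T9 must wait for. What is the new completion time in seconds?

Originally the project takes 33 seconds.
With Z inserted, T9 now waits for max(T5, T7, Z).
New critical path: T2→T3→T7→T9→T11 = 6+3+9+9+6 = 33 ⇒ 33 seconds.

33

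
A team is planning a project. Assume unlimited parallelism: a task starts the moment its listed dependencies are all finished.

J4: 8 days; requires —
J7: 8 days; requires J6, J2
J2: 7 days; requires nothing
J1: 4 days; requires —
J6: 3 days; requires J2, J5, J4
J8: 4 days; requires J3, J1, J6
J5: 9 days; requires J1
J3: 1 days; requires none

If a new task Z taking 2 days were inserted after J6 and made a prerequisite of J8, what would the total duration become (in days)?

Originally the project takes 24 days.
With Z inserted, J8 now waits for max(J3, J1, J6, Z).
New critical path: J1→J5→J6→J7 = 4+9+3+8 = 24 ⇒ 24 days.

24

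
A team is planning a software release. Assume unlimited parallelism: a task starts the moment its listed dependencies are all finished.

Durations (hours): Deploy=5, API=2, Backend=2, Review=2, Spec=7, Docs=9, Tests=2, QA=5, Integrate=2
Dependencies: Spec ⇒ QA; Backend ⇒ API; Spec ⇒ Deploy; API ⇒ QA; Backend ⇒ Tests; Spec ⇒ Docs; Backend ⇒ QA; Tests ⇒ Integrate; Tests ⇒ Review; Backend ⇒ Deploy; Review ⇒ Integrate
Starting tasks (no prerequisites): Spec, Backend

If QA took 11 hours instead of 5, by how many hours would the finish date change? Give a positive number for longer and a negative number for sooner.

Critical path before the change: Spec→Docs = 7+9 = 16 giving 16 hours.
The longest path through QA is only 12 hours, so QA has float 4.
New critical path: Spec→QA = 7+11 = 18 ⇒ 18 hours.
Change in finish: 18 − 16 = +2 hours.

2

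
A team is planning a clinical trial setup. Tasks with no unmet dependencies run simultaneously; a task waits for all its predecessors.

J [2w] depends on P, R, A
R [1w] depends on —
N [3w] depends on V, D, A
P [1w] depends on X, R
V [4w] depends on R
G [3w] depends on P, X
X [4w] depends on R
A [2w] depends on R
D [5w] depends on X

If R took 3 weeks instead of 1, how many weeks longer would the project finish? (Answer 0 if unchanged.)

Critical path before the change: R→X→D→N = 1+4+5+3 = 13 giving 13 weeks.
Since R is critical, the +2 change carries straight to that chain (now 15 weeks).
The critical path is still R→X→D→N; finish is now 15 weeks.
Change in finish: 15 − 13 = +2 weeks.

2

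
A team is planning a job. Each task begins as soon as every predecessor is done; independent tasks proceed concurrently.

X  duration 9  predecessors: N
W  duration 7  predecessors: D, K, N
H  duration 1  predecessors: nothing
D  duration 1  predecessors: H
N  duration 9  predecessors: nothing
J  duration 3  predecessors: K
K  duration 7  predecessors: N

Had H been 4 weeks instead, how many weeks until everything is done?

23

Baseline: N→K→W = 9+7+7 = 23 → 23 weeks.
The longest path through H is only 9 weeks, so H has float 14.
The critical path is still N→K→W; finish is now 23 weeks.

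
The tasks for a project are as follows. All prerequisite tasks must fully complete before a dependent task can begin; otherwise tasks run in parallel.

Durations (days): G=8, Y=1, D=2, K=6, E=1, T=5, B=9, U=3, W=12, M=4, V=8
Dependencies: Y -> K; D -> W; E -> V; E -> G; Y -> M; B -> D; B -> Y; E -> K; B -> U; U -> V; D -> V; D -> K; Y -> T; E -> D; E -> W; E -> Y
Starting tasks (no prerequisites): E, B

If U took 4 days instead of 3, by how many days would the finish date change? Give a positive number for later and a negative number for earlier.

0

As given, the longest chain is B→D→W = 9+2+12 = 23, so the finish is 23 days.
U is off the critical path — its longest chain is 20 days, giving 3 of slack.
The critical path is still B→D→W; finish is now 23 days.
Change in finish: 23 − 23 = +0 days.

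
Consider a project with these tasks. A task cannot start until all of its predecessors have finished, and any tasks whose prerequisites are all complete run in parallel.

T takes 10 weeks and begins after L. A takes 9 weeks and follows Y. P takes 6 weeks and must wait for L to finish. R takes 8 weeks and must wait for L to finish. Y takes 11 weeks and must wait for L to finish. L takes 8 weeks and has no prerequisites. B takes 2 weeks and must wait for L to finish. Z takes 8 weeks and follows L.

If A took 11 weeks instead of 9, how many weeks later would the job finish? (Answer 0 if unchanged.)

2

Critical path before the change: L→Y→A = 8+11+9 = 28 giving 28 weeks.
A lies on that path, so at 11 weeks the path becomes 30 weeks.
No other chain overtakes it, so the finish is 30 weeks.
Change in finish: 30 − 28 = +2 weeks.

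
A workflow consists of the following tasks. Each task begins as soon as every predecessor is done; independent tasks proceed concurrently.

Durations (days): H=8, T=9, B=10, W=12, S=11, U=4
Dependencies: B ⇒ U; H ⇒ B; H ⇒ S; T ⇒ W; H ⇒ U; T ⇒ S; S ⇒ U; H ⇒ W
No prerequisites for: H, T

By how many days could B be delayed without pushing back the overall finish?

The longest chain is T→S→U = 9+11+4 = 24; overall finish 24 days.
Longest path through B: 22 days (earliest finish 18, latest finish 20).
Float = 24 − 22 = 2.

2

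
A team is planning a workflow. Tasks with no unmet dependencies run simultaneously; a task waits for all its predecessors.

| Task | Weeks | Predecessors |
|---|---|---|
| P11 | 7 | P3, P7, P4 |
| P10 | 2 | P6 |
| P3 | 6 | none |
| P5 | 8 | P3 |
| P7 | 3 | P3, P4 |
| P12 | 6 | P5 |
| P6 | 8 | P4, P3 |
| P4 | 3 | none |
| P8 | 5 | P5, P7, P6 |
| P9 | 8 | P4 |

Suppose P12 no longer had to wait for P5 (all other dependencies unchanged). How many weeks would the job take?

19

Original critical path: P3→P5→P12 = 6+8+6 = 20 ⇒ 20 weeks.
Without P5→P12, P12's earliest start moves from 14 to 0.
New critical path: P3→P5→P8 = 6+8+5 = 19 ⇒ 19 weeks.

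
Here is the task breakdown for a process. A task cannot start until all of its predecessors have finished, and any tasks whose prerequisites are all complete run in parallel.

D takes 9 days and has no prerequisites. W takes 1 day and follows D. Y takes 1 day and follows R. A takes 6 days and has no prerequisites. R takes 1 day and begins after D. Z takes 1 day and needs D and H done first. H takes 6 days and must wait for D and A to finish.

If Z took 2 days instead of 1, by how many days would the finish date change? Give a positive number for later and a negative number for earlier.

Actual critical path: D→H→Z = 9+6+1 = 16 ⇒ 16 days.
Z lies on that path, so at 2 days the path becomes 17 days.
No other chain overtakes it, so the finish is 17 days.
Change in finish: 17 − 16 = +1 days.

1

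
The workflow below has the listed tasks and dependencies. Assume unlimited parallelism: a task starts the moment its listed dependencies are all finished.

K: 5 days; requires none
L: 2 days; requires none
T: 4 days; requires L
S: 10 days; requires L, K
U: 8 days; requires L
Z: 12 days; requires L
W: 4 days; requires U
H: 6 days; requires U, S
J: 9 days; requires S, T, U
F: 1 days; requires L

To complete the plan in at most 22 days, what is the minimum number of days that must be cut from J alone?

Current finish: 24 days; target: 22.
J is on every critical path, so each day cut from J cuts the finish by one (this holds down to a finish of 21).
Need 24 − 22 = 2 days off J → J becomes 7 days, finish becomes 22.

2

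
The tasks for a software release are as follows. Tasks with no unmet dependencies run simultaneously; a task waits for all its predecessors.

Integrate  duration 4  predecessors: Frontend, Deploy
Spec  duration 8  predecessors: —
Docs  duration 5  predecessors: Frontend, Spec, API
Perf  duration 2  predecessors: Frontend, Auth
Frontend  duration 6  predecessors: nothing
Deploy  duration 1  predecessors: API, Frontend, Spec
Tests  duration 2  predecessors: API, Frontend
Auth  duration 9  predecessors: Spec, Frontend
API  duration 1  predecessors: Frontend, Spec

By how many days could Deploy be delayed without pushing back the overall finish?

5

The longest chain is Spec→Auth→Perf = 8+9+2 = 19; overall finish 19 days.
Longest path through Deploy: 14 days (earliest finish 10, latest finish 15).
Float = 19 − 14 = 5.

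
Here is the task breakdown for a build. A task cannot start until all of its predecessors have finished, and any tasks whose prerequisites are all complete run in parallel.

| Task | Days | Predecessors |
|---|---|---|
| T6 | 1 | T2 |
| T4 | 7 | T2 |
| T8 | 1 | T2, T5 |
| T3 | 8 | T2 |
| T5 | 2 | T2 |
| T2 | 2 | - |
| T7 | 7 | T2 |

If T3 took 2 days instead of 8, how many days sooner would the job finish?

1

Baseline: T2→T3 = 2+8 = 10 → 10 days.
Since T3 is critical, the -6 change carries straight to that chain (now 4 days).
Now T2→T4 = 2+7 = 9 is longest, so the finish becomes 9 days.
Change in finish: 9 − 10 = -1 days.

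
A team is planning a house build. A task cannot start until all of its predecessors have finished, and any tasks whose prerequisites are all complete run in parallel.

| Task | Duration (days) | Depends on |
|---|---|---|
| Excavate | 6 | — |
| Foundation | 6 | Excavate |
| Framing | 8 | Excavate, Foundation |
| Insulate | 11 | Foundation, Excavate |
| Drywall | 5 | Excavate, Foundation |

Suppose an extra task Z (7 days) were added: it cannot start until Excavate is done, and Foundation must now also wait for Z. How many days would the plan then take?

Originally the plan takes 23 days.
With Z inserted, Foundation now waits for max(Excavate, Z).
New critical path: Excavate→Z→Foundation→Insulate = 6+7+6+11 = 30 ⇒ 30 days.

30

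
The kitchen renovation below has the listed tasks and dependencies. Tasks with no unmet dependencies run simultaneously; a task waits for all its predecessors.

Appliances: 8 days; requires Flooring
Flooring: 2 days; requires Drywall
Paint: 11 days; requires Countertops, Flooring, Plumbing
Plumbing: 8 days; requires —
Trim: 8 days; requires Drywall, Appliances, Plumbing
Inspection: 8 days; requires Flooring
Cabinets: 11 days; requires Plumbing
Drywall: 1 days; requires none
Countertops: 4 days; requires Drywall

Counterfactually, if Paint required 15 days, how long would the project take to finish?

23

Critical path before the change: Plumbing→Paint = 8+11 = 19 giving 19 days.
Paint lies on that path, so at 15 days the path becomes 23 days.
No other chain overtakes it, so the finish is 23 days.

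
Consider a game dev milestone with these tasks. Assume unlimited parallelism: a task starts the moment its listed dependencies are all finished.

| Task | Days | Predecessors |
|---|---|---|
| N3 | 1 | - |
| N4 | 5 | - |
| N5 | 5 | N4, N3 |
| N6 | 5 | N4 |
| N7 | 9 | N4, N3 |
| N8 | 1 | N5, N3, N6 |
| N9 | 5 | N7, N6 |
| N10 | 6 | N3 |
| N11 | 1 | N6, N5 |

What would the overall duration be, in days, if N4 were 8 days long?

22

Actual critical path: N4→N7→N9 = 5+9+5 = 19 ⇒ 19 days.
Since N4 is critical, the +3 change carries straight to that chain (now 22 days).
No other chain overtakes it, so the finish is 22 days.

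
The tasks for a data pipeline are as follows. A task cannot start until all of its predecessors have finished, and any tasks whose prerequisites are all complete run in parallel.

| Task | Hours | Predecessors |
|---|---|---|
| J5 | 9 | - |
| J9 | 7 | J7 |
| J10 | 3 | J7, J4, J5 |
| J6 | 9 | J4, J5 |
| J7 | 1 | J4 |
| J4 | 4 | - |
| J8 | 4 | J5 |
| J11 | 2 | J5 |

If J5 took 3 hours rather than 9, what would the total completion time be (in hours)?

13

Baseline: J5→J6 = 9+9 = 18 → 18 hours.
J5 lies on that path, so at 3 hours the path becomes 12 hours.
Now J4→J6 = 4+9 = 13 is longest, so the finish becomes 13 hours.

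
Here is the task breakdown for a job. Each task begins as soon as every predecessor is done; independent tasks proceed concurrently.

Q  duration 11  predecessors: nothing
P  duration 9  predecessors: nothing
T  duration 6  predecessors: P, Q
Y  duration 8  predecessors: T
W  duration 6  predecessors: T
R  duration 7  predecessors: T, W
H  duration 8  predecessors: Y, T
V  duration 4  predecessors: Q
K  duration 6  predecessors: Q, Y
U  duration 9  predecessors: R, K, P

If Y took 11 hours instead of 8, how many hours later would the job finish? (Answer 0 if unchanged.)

3

As given, the longest chain is Q→T→Y→K→U = 11+6+8+6+9 = 40, so the finish is 40 hours.
Since Y is critical, the +3 change carries straight to that chain (now 43 hours).
That remains the longest chain; total 43 hours.
Change in finish: 43 − 40 = +3 hours.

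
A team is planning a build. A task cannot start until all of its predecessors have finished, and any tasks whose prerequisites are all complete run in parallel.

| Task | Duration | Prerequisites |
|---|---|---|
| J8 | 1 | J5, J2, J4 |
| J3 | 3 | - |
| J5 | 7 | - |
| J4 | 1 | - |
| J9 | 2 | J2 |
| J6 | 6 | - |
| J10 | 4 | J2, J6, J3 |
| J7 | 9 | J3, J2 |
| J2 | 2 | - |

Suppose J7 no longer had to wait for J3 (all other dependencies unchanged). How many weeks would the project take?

Before: longest chain J3→J7 = 3+9 = 12, finish 12.
Without J3→J7, J7's earliest start moves from 3 to 2.
After: J2→J7 = 2+9 = 11 → 11 weeks.

11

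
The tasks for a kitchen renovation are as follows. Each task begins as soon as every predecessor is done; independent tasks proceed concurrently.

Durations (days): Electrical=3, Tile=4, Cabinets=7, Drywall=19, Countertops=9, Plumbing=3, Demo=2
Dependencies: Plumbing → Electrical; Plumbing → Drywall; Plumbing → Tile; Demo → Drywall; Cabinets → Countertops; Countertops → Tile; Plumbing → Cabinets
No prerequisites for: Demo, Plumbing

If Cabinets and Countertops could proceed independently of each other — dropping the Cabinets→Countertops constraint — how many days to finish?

With the dependency in place, Plumbing→Cabinets→Countertops→Tile = 3+7+9+4 = 23 sets the finish at 23 days.
Without Cabinets→Countertops, Countertops's earliest start moves from 10 to 0.
New critical path: Plumbing→Drywall = 3+19 = 22 ⇒ 22 days.

22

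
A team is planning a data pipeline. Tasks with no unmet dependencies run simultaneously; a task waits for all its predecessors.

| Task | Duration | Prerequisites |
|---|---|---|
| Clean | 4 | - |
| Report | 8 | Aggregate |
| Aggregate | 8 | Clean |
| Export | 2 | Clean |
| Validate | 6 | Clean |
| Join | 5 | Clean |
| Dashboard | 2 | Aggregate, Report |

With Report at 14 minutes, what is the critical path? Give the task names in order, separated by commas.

Clean, Aggregate, Report, Dashboard

Baseline: Clean→Aggregate→Report→Dashboard = 4+8+8+2 = 22 → 22 minutes.
Report lies on that path, so at 14 minutes the path becomes 28 minutes.
No other chain overtakes it, so the finish is 28 minutes.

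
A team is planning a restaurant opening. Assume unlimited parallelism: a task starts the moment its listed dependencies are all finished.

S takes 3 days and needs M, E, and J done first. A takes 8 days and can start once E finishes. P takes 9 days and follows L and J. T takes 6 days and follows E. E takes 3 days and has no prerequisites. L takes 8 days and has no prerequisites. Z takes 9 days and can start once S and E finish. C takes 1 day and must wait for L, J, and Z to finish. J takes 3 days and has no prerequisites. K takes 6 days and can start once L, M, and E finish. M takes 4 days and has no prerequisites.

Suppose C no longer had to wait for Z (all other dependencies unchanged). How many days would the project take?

17

Before: longest chain L→P = 8+9 = 17, finish 17.
Without Z→C, C's earliest start moves from 16 to 8.
The longest chain is now L→P = 8+9 = 17, so the project takes 17 days.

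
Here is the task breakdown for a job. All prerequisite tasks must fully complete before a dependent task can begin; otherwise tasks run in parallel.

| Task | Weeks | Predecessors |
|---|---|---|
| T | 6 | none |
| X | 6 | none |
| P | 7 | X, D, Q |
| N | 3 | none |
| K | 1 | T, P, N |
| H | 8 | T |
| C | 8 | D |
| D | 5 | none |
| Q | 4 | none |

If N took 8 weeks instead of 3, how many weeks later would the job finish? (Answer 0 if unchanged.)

0

Baseline: X→P→K = 6+7+1 = 14 → 14 weeks.
The longest path through N is only 4 weeks, so N has float 10.
That remains the longest chain; total 14 weeks.
Change in finish: 14 − 14 = +0 weeks.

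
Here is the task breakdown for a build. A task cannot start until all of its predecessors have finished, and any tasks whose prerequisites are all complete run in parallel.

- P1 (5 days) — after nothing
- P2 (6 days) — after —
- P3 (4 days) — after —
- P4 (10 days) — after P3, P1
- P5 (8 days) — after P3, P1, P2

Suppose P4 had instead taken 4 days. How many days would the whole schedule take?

14

Actual critical path: P1→P4 = 5+10 = 15 ⇒ 15 days.
P4 is on the critical path; changing it to 4 makes that path 9 days.
The binding chain switches to P2→P5 = 6+8 = 14; finish 14 days.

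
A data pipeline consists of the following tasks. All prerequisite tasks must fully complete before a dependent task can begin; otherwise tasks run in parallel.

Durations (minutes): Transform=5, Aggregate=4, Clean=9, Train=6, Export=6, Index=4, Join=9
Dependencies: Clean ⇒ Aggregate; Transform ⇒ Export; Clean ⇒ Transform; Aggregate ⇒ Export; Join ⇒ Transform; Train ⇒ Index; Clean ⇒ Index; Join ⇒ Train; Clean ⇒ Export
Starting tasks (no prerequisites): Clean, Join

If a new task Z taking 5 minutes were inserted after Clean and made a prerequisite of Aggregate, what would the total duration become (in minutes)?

24

Originally the schedule takes 20 minutes.
With Z inserted, Aggregate now waits for max(Clean, Z).
New critical path: Clean→Z→Aggregate→Export = 9+5+4+6 = 24 ⇒ 24 minutes.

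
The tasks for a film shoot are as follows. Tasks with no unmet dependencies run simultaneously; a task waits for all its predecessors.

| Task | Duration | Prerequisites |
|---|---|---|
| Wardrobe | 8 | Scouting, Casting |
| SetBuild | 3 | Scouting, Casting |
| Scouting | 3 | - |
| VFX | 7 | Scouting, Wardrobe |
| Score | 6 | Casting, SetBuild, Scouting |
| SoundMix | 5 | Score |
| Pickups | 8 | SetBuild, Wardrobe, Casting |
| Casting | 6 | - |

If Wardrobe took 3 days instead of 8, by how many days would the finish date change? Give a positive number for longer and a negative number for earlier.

Baseline: Casting→Wardrobe→Pickups = 6+8+8 = 22 → 22 days.
Wardrobe lies on that path, so at 3 days the path becomes 17 days.
Now Casting→SetBuild→Score→SoundMix = 6+3+6+5 = 20 is longest, so the finish becomes 20 days.
Change in finish: 20 − 22 = -2 days.

-2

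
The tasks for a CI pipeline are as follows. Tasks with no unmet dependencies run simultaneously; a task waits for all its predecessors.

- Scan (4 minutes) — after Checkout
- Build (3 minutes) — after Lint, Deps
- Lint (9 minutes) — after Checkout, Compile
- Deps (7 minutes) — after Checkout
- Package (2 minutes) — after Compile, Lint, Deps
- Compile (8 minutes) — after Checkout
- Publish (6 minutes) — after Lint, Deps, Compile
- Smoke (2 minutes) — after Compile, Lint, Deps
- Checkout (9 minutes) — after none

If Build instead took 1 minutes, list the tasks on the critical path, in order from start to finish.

Critical path before the change: Checkout→Compile→Lint→Publish = 9+8+9+6 = 32 giving 32 minutes.
Build is off the critical path — its longest chain is 29 minutes, giving 3 of slack.
No other chain overtakes it, so the finish is 32 minutes.

Checkout, Compile, Lint, Publish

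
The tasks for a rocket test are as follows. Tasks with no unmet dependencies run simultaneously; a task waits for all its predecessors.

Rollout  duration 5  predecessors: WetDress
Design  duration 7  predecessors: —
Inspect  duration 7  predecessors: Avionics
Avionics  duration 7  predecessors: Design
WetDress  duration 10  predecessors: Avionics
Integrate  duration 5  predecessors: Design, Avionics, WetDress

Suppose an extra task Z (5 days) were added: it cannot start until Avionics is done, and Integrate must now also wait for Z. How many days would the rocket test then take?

29

Originally the rocket test takes 29 days.
With Z inserted, Integrate now waits for max(Design, Avionics, WetDress, Z).
New critical path: Design→Avionics→WetDress→Integrate = 7+7+10+5 = 29 ⇒ 29 days.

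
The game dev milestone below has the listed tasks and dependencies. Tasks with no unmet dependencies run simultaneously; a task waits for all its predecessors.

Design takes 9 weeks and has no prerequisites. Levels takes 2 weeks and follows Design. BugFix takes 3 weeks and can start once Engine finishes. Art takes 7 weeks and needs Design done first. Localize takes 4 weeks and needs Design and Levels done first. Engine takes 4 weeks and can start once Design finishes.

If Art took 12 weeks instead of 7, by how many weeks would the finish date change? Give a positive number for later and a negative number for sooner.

Actual critical path: Design→Art = 9+7 = 16 ⇒ 16 weeks.
Art is on the critical path; changing it to 12 makes that path 21 weeks.
That remains the longest chain; total 21 weeks.
Change in finish: 21 − 16 = +5 weeks.

5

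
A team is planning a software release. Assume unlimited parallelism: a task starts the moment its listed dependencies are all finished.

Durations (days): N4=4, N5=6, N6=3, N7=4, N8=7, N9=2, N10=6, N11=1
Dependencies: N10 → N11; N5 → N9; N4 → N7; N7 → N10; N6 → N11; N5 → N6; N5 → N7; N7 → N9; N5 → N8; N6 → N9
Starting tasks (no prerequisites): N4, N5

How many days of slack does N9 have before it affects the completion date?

N5→N7→N10→N11 = 6+4+6+1 = 17 sets the makespan at 17 days.
The longest chain containing N9 totals 12 days.
Float = 17 − 12 = 5.

5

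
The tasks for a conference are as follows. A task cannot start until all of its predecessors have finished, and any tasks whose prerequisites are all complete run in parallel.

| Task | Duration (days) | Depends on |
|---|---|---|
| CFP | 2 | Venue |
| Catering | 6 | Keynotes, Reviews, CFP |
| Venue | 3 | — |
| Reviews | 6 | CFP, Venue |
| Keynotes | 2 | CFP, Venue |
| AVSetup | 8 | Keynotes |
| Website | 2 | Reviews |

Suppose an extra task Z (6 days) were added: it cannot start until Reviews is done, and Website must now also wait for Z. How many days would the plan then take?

19

Originally the plan takes 17 days.
With Z inserted, Website now waits for max(Reviews, Z).
New critical path: Venue→CFP→Reviews→Z→Website = 3+2+6+6+2 = 19 ⇒ 19 days.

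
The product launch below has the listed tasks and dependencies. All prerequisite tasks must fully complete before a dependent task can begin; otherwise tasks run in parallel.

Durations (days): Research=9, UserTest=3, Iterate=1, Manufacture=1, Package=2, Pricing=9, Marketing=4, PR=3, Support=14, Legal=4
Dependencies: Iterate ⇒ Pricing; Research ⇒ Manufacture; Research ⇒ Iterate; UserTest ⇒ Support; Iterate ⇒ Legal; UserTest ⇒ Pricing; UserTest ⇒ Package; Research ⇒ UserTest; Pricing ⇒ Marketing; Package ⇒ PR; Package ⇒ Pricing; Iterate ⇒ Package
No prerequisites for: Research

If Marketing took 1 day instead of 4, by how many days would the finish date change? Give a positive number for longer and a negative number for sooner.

The binding path is Research→UserTest→Package→Pricing→Marketing = 9+3+2+9+4 = 27; finish at 27 days.
Marketing lies on that path, so at 1 day the path becomes 24 days.
The binding chain switches to Research→UserTest→Support = 9+3+14 = 26; finish 26 days.
Change in finish: 26 − 27 = -1 days.

-1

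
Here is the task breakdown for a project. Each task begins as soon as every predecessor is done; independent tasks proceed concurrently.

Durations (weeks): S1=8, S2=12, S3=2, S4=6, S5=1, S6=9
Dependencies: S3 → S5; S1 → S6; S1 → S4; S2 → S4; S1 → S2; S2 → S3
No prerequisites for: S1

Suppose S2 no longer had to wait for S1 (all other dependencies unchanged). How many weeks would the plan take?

18

With the dependency in place, S1→S2→S4 = 8+12+6 = 26 sets the finish at 26 weeks.
Without S1→S2, S2's earliest start moves from 8 to 0.
The longest chain is now S2→S4 = 12+6 = 18, so the plan takes 18 weeks.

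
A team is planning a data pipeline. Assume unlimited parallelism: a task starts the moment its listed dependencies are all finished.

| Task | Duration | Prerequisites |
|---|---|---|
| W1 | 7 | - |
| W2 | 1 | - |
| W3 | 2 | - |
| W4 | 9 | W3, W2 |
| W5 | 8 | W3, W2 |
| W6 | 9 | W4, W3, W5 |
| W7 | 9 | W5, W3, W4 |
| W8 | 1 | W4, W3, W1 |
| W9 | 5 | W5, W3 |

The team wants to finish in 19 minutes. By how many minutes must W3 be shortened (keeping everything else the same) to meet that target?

1

Current finish: 20 minutes; target: 19.
W3 is on every critical path, so each minute cut from W3 cuts the finish by one (this holds down to a finish of 19).
Need 20 − 19 = 1 minute off W3 → W3 becomes 1 minute, finish becomes 19.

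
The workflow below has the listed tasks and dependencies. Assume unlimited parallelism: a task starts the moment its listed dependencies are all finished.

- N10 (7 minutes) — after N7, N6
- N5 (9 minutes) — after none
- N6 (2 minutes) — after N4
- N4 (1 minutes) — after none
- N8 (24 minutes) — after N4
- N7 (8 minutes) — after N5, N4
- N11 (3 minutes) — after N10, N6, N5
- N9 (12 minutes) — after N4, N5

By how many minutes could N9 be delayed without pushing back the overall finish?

6

The longest chain is N5→N7→N10→N11 = 9+8+7+3 = 27; overall finish 27 minutes.
N9 finishes as early as 21 and must finish by 27.
So N9 can slip 27 − 21 = 6 minutes.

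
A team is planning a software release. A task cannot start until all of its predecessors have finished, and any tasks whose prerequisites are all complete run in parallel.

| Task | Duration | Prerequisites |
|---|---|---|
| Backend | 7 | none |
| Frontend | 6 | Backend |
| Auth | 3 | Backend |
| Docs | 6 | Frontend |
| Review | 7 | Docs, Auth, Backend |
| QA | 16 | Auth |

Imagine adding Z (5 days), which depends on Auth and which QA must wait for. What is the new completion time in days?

31

Originally the schedule takes 26 days.
With Z inserted, QA now waits for max(Auth, Z).
New critical path: Backend→Auth→Z→QA = 7+3+5+16 = 31 ⇒ 31 days.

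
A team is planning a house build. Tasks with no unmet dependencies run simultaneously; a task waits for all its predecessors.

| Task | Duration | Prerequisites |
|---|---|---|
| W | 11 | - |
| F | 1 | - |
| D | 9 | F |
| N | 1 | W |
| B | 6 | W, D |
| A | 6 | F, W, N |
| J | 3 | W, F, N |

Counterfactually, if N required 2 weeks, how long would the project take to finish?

19

Actual critical path: W→N→A = 11+1+6 = 18 ⇒ 18 weeks.
N is on the critical path; changing it to 2 makes that path 19 weeks.
No other chain overtakes it, so the finish is 19 weeks.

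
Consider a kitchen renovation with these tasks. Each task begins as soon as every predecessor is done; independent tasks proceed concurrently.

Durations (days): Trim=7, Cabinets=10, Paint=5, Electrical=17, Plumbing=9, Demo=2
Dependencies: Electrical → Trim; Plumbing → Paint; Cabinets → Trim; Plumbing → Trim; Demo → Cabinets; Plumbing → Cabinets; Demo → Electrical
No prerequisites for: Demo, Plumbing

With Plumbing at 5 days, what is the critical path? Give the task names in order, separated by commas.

Critical path before the change: Plumbing→Cabinets→Trim = 9+10+7 = 26 giving 26 days.
Since Plumbing is critical, the -4 change carries straight to that chain (now 22 days).
The binding chain switches to Demo→Electrical→Trim = 2+17+7 = 26; finish 26 days.

Demo, Electrical, Trim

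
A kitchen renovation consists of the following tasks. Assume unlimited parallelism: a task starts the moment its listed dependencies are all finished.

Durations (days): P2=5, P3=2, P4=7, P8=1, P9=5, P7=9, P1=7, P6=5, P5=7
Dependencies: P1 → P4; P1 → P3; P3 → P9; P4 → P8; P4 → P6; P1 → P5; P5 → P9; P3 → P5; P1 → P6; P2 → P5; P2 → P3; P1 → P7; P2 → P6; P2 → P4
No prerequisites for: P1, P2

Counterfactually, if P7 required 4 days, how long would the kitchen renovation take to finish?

The binding path is P1→P3→P5→P9 = 7+2+7+5 = 21; finish at 21 days.
P7 is off the critical path — its longest chain is 16 days, giving 5 of slack.
No other chain overtakes it, so the finish is 21 days.

21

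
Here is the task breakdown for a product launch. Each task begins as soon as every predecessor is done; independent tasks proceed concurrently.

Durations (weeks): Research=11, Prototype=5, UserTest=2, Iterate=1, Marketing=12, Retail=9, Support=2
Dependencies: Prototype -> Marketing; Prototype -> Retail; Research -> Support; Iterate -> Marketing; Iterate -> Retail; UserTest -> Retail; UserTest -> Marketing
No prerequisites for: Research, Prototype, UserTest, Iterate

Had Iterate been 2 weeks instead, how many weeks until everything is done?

17

As given, the longest chain is Prototype→Marketing = 5+12 = 17, so the finish is 17 weeks.
The longest path through Iterate is only 13 weeks, so Iterate has float 4.
That remains the longest chain; total 17 weeks.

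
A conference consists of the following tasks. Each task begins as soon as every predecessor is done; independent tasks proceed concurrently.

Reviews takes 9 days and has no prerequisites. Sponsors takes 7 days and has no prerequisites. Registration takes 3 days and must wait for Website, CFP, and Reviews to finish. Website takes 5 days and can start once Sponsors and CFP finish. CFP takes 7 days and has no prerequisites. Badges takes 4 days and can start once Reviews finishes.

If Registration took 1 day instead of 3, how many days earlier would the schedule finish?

2

Baseline: CFP→Website→Registration = 7+5+3 = 15 → 15 days.
Registration is on the critical path; changing it to 1 makes that path 13 days.
No other chain overtakes it, so the finish is 13 days.
Change in finish: 13 − 15 = -2 days.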